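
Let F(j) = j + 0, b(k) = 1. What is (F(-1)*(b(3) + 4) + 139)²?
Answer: 17956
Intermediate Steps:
F(j) = j
(F(-1)*(b(3) + 4) + 139)² = (-(1 + 4) + 139)² = (-1*5 + 139)² = (-5 + 139)² = 134² = 17956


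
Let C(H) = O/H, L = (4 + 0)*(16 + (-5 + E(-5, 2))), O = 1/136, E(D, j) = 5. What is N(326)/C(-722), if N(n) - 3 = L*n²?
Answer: -667869286064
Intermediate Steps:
O = 1/136 ≈ 0.0073529
L = 64 (L = (4 + 0)*(16 + (-5 + 5)) = 4*(16 + 0) = 4*16 = 64)
C(H) = 1/(136*H)
N(n) = 3 + 64*n²
N(326)/C(-722) = (3 + 64*326²)/(((1/136)/(-722))) = (3 + 64*106276)/(((1/136)*(-1/722))) = (3 + 6801664)/(-1/98192) = 6801667*(-98192) = -667869286064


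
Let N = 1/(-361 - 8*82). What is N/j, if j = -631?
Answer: 1/641727 ≈ 1.5583e-6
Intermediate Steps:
N = -1/1017 (N = 1/(-361 - 656) = 1/(-1017) = -1/1017 ≈ -0.00098328)
N/j = -1/1017/(-631) = -1/1017*(-1/631) = 1/641727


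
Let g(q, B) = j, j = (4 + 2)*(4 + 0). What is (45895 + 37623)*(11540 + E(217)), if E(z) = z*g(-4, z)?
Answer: 1398759464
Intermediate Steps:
j = 24 (j = 6*4 = 24)
g(q, B) = 24
E(z) = 24*z (E(z) = z*24 = 24*z)
(45895 + 37623)*(11540 + E(217)) = (45895 + 37623)*(11540 + 24*217) = 83518*(11540 + 5208) = 83518*16748 = 1398759464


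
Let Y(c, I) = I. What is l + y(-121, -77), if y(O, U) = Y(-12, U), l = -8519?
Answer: -8596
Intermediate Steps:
y(O, U) = U
l + y(-121, -77) = -8519 - 77 = -8596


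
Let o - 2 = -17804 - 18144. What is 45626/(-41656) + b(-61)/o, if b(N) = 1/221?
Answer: -90613999243/82729503324 ≈ -1.0953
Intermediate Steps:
b(N) = 1/221
o = -35946 (o = 2 + (-17804 - 18144) = 2 - 35948 = -35946)
45626/(-41656) + b(-61)/o = 45626/(-41656) + (1/221)/(-35946) = 45626*(-1/41656) + (1/221)*(-1/35946) = -22813/20828 - 1/7944066 = -90613999243/82729503324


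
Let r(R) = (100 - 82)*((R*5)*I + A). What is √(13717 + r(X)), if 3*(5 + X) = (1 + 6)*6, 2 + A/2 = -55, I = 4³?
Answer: √63505 ≈ 252.00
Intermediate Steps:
I = 64
A = -114 (A = -4 + 2*(-55) = -4 - 110 = -114)
X = 9 (X = -5 + ((1 + 6)*6)/3 = -5 + (7*6)/3 = -5 + (⅓)*42 = -5 + 14 = 9)
r(R) = -2052 + 5760*R (r(R) = (100 - 82)*((R*5)*64 - 114) = 18*((5*R)*64 - 114) = 18*(320*R - 114) = 18*(-114 + 320*R) = -2052 + 5760*R)
√(13717 + r(X)) = √(13717 + (-2052 + 5760*9)) = √(13717 + (-2052 + 51840)) = √(13717 + 49788) = √63505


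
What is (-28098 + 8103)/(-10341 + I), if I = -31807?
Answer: 19995/42148 ≈ 0.47440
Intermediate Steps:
(-28098 + 8103)/(-10341 + I) = (-28098 + 8103)/(-10341 - 31807) = -19995/(-42148) = -19995*(-1/42148) = 19995/42148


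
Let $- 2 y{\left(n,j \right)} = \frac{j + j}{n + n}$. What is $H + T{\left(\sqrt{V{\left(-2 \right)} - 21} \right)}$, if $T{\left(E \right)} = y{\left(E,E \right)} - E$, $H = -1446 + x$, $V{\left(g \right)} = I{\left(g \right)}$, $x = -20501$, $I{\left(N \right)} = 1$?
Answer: $- \frac{43895}{2} - 2 i \sqrt{5} \approx -21948.0 - 4.4721 i$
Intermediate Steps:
$y{\left(n,j \right)} = - \frac{j}{2 n}$ ($y{\left(n,j \right)} = - \frac{\left(j + j\right) \frac{1}{n + n}}{2} = - \frac{2 j \frac{1}{2 n}}{2} = - \frac{j \frac{1}{n}}{2} = - \frac{j}{2 n}$)
$V{\left(g \right)} = 1$
$H = -21947$ ($H = -1446 - 20501 = -21947$)
$T{\left(E \right)} = - \frac{1}{2} - E$ ($T{\left(E \right)} = - \frac{E}{2 E} - E = - \frac{1}{2} - E$)
$H + T{\left(\sqrt{V{\left(-2 \right)} - 21} \right)} = -21947 - \left(\frac{1}{2} + \sqrt{1 - 21}\right) = -21947 - \left(\frac{1}{2} + \sqrt{-20}\right) = -21947 - \left(\frac{1}{2} + 2 i \sqrt{5}\right) = - \frac{43895}{2} - 2 i \sqrt{5}$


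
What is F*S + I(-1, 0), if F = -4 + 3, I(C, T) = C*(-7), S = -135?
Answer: 142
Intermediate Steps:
I(C, T) = -7*C
F = -1
F*S + I(-1, 0) = -1*(-135) - 7*(-1) = 135 + 7 = 142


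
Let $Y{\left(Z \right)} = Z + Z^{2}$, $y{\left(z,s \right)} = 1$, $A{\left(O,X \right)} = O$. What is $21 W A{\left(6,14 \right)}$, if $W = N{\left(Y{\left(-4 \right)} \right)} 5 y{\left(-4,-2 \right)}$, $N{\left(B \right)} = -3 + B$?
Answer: $5670$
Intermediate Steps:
$W = 45$ ($W = \left(-3 - 4 \left(1 - 4\right)\right) 5 \cdot 1 = \left(-3 - -12\right) 5 \cdot 1 = \left(-3 + 12\right) 5 \cdot 1 = 9 \cdot 5 \cdot 1 = 45 \cdot 1 = 45$)
$21 W A{\left(6,14 \right)} = 21 \cdot 45 \cdot 6 = 945 \cdot 6 = 5670$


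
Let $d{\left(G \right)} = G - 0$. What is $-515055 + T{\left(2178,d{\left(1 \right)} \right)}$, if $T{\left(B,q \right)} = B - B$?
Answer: $-515055$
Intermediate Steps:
$d{\left(G \right)} = G$ ($d{\left(G \right)} = G + 0 = G$)
$T{\left(B,q \right)} = 0$
$-515055 + T{\left(2178,d{\left(1 \right)} \right)} = -515055 + 0 = -515055$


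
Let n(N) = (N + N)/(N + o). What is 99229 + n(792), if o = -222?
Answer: 9427019/95 ≈ 99232.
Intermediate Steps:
n(N) = 2*N/(-222 + N) (n(N) = (N + N)/(N - 222) = (2*N)/(-222 + N) = 2*N/(-222 + N))
99229 + n(792) = 99229 + 2*792/(-222 + 792) = 99229 + 2*792/570 = 99229 + 2*792*(1/570) = 99229 + 264/95 = 9427019/95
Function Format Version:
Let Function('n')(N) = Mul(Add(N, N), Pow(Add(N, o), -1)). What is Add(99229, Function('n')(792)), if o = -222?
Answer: Rational(9427019, 95) ≈ 99232.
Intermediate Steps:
Function('n')(N) = Mul(2, N, Pow(Add(-222, N), -1)) (Function('n')(N) = Mul(Add(N, N), Pow(Add(N, -222), -1)) = Mul(Mul(2, N), Pow(Add(-222, N), -1)) = Mul(2, N, Pow(Add(-222, N), -1)))
Add(99229, Function('n')(792)) = Add(99229, Mul(2, 792, Pow(Add(-222, 792), -1))) = Add(99229, Mul(2, 792, Pow(570, -1))) = Add(99229, Mul(2, 792, Rational(1, 570))) = Add(99229, Rational(264, 95)) = Rational(9427019, 95)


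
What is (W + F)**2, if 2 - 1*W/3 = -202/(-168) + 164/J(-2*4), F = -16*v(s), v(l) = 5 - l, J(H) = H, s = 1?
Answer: 9/784 ≈ 0.011480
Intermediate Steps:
F = -64 (F = -16*(5 - 1*1) = -16*(5 - 1) = -16*4 = -64)
W = 1789/28 (W = 6 - 3*(-202/(-168) + 164/((-2*4))) = 6 - 3*(-202*(-1/168) + 164/(-8)) = 6 - 3*(101/84 + 164*(-1/8)) = 6 - 3*(101/84 - 41/2) = 6 - 3*(-1621/84) = 6 + 1621/28 = 1789/28 ≈ 63.893)
(W + F)**2 = (1789/28 - 64)**2 = (-3/28)**2 = 9/784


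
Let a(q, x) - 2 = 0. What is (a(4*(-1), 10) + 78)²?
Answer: 6400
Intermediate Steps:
a(q, x) = 2 (a(q, x) = 2 + 0 = 2)
(a(4*(-1), 10) + 78)² = (2 + 78)² = 80² = 6400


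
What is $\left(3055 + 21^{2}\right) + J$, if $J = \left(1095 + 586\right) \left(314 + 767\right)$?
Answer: $1820657$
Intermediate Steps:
$J = 1817161$ ($J = 1681 \cdot 1081 = 1817161$)
$\left(3055 + 21^{2}\right) + J = \left(3055 + 21^{2}\right) + 1817161 = \left(3055 + 441\right) + 1817161 = 3496 + 1817161 = 1820657$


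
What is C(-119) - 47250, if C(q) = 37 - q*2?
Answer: -46975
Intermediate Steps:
C(q) = 37 - 2*q
C(-119) - 47250 = (37 - 2*(-119)) - 47250 = (37 + 238) - 47250 = 275 - 47250 = -46975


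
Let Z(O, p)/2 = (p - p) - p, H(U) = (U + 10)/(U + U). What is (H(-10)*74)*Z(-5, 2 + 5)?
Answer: 0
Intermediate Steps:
H(U) = (10 + U)/(2*U) (H(U) = (10 + U)/((2*U)) = (10 + U)*(1/(2*U)) = (10 + U)/(2*U))
Z(O, p) = -2*p (Z(O, p) = 2*((p - p) - p) = 2*(0 - p) = 2*(-p) = -2*p)
(H(-10)*74)*Z(-5, 2 + 5) = (((½)*(10 - 10)/(-10))*74)*(-2*(2 + 5)) = (((½)*(-⅒)*0)*74)*(-2*7) = (0*74)*(-14) = 0*(-14) = 0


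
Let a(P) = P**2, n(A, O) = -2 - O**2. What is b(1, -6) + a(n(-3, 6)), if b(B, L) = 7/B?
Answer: 1451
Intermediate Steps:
b(1, -6) + a(n(-3, 6)) = 7/1 + (-2 - 1*6**2)**2 = 7*1 + (-2 - 1*36)**2 = 7 + (-2 - 36)**2 = 7 + (-38)**2 = 7 + 1444 = 1451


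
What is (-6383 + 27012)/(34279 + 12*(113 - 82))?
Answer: 20629/34651 ≈ 0.59534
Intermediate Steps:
(-6383 + 27012)/(34279 + 12*(113 - 82)) = 20629/(34279 + 12*31) = 20629/(34279 + 372) = 20629/34651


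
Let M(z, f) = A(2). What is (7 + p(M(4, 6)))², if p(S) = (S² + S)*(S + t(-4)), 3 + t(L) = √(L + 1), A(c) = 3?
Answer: -383 + 168*I*√3 ≈ -383.0 + 290.98*I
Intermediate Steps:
t(L) = -3 + √(1 + L) (t(L) = -3 + √(L + 1) = -3 + √(1 + L))
M(z, f) = 3
p(S) = (S + S²)*(-3 + S + I*√3) (p(S) = (S² + S)*(S + (-3 + √(1 - 4))) = (S + S²)*(S + (-3 + √(-3))) = (S + S²)*(S + (-3 + I*√3)) = (S + S²)*(-3 + S + I*√3))
(7 + p(M(4, 6)))² = (7 + 3*(-3 + 3² - 2*3 + I*√3 + I*3*√3))² = (7 + 3*(-3 + 9 - 6 + I*√3 + 3*I*√3))² = (7 + 3*(4*I*√3))² = (7 + 12*I*√3)²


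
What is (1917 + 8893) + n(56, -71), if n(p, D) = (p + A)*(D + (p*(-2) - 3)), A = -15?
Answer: 3184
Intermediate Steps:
n(p, D) = (-15 + p)*(-3 + D - 2*p) (n(p, D) = (p - 15)*(D + (p*(-2) - 3)) = (-15 + p)*(D + (-2*p - 3)) = (-15 + p)*(D + (-3 - 2*p)) = (-15 + p)*(-3 + D - 2*p))
(1917 + 8893) + n(56, -71) = (1917 + 8893) + (45 - 15*(-71) - 2*56**2 + 27*56 - 71*56) = 10810 + (45 + 1065 - 2*3136 + 1512 - 3976) = 10810 + (45 + 1065 - 6272 + 1512 - 3976) = 10810 - 7626 = 3184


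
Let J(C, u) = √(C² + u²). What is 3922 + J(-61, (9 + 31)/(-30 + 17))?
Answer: 3922 + √630449/13 ≈ 3983.1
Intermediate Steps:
3922 + J(-61, (9 + 31)/(-30 + 17)) = 3922 + √((-61)² + ((9 + 31)/(-30 + 17))²) = 3922 + √(3721 + (40/(-13))²) = 3922 + √(3721 + (40*(-1/13))²) = 3922 + √(3721 + (-40/13)²) = 3922 + √(3721 + 1600/169) = 3922 + √(630449/169) = 3922 + √630449/13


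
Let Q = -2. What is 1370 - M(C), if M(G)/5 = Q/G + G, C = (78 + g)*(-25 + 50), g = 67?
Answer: -12147373/725 ≈ -16755.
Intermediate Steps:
C = 3625 (C = (78 + 67)*(-25 + 50) = 145*25 = 3625)
M(G) = -10/G + 5*G (M(G) = 5*(-2/G + G) = 5*(G - 2/G) = -10/G + 5*G)
1370 - M(C) = 1370 - (-10/3625 + 5*3625) = 1370 - (-10*1/3625 + 18125) = 1370 - (-2/725 + 18125) = 1370 - 1*13140623/725 = 1370 - 13140623/725 = -12147373/725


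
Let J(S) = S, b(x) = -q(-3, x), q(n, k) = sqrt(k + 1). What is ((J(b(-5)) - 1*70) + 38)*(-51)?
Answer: 1632 + 102*I ≈ 1632.0 + 102.0*I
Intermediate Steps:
q(n, k) = sqrt(1 + k)
b(x) = -sqrt(1 + x)
((J(b(-5)) - 1*70) + 38)*(-51) = ((-sqrt(1 - 5) - 1*70) + 38)*(-51) = ((-sqrt(-4) - 70) + 38)*(-51) = ((-2*I - 70) + 38)*(-51) = ((-70 - 2*I) + 38)*(-51) = (-32 - 2*I)*(-51) = 1632 + 102*I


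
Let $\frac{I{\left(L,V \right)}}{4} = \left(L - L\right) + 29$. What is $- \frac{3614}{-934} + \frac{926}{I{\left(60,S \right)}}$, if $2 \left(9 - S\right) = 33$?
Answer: $\frac{321027}{27086} \approx 11.852$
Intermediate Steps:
$S = - \frac{15}{2}$ ($S = 9 - \frac{33}{2} = - \frac{15}{2} \approx -7.5$)
$I{\left(L,V \right)} = 116$ ($I{\left(L,V \right)} = 4 \left(\left(L - L\right) + 29\right) = 4 \left(0 + 29\right) = 4 \cdot 29 = 116$)
$- \frac{3614}{-934} + \frac{926}{I{\left(60,S \right)}} = - \frac{3614}{-934} + \frac{926}{116} = \left(-3614\right) \left(- \frac{1}{934}\right) + 926 \cdot \frac{1}{116} = \frac{1807}{467} + \frac{463}{58} = \frac{321027}{27086}$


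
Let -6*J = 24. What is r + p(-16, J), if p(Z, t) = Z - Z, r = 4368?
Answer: 4368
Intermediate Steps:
J = -4 (J = -⅙*24 = -4)
p(Z, t) = 0
r + p(-16, J) = 4368 + 0 = 4368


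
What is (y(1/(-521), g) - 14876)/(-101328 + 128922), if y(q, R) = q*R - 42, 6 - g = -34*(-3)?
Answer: -3886091/7188237 ≈ -0.54062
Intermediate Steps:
g = -96 (g = 6 - (-34)*(-3) = 6 - 1*102 = 6 - 102 = -96)
y(q, R) = -42 + R*q (y(q, R) = R*q - 42 = -42 + R*q)
(y(1/(-521), g) - 14876)/(-101328 + 128922) = ((-42 - 96/(-521)) - 14876)/(-101328 + 128922) = ((-42 - 96*(-1/521)) - 14876)/27594 = ((-42 + 96/521) - 14876)*(1/27594) = (-21786/521 - 14876)*(1/27594) = -7772182/521*1/27594 = -3886091/7188237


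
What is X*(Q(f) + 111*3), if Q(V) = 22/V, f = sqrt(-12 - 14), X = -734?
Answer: -244422 + 8074*I*sqrt(26)/13 ≈ -2.4442e+5 + 3166.9*I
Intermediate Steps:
f = I*sqrt(26) (f = sqrt(-26) = I*sqrt(26) ≈ 5.099*I)
X*(Q(f) + 111*3) = -734*(22/((I*sqrt(26))) + 111*3) = -734*(22*(-I*sqrt(26)/26) + 333) = -734*(-11*I*sqrt(26)/13 + 333) = -734*(333 - 11*I*sqrt(26)/13) = -244422 + 8074*I*sqrt(26)/13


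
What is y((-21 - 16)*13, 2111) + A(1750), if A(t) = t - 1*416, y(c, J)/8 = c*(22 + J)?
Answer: -8206450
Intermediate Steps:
y(c, J) = 8*c*(22 + J) (y(c, J) = 8*(c*(22 + J)) = 8*c*(22 + J))
A(t) = -416 + t (A(t) = t - 416 = -416 + t)
y((-21 - 16)*13, 2111) + A(1750) = 8*((-21 - 16)*13)*(22 + 2111) + (-416 + 1750) = 8*(-37*13)*2133 + 1334 = 8*(-481)*2133 + 1334 = -8207784 + 1334 = -8206450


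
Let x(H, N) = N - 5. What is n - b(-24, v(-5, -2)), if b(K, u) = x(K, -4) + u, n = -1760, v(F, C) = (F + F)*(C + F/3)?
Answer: -5363/3 ≈ -1787.7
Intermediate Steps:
v(F, C) = 2*F*(C + F/3) (v(F, C) = (2*F)*(C + F*(1/3)) = (2*F)*(C + F/3) = 2*F*(C + F/3))
x(H, N) = -5 + N
b(K, u) = -9 + u (b(K, u) = (-5 - 4) + u = -9 + u)
n - b(-24, v(-5, -2)) = -1760 - (-9 + (2/3)*(-5)*(-5 + 3*(-2))) = -1760 - (-9 + (2/3)*(-5)*(-5 - 6)) = -1760 - (-9 + (2/3)*(-5)*(-11)) = -1760 - (-9 + 110/3) = -1760 - 1*83/3 = -1760 - 83/3 = -5363/3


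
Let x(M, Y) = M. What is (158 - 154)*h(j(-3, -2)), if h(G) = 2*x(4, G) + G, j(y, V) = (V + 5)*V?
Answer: 8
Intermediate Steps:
j(y, V) = V*(5 + V) (j(y, V) = (5 + V)*V = V*(5 + V))
h(G) = 8 + G (h(G) = 2*4 + G = 8 + G)
(158 - 154)*h(j(-3, -2)) = (158 - 154)*(8 - 2*(5 - 2)) = 4*(8 - 2*3) = 4*(8 - 6) = 4*2 = 8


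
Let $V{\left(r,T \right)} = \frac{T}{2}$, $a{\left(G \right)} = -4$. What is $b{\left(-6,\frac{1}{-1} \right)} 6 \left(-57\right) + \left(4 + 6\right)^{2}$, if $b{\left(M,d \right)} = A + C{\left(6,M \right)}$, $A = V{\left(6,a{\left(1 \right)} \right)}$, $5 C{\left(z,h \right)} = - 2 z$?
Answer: $\frac{8024}{5} \approx 1604.8$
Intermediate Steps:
$C{\left(z,h \right)} = - \frac{2 z}{5}$ ($C{\left(z,h \right)} = \frac{\left(-2\right) z}{5} = - \frac{2 z}{5}$)
$V{\left(r,T \right)} = \frac{T}{2}$ ($V{\left(r,T \right)} = T \frac{1}{2} = \frac{T}{2}$)
$A = -2$ ($A = \frac{1}{2} \left(-4\right) = -2$)
$b{\left(M,d \right)} = - \frac{22}{5}$ ($b{\left(M,d \right)} = -2 - \frac{12}{5} = - \frac{22}{5}$)
$b{\left(-6,\frac{1}{-1} \right)} 6 \left(-57\right) + \left(4 + 6\right)^{2} = - \frac{22 \cdot 6 \left(-57\right)}{5} + \left(4 + 6\right)^{2} = \left(- \frac{22}{5}\right) \left(-342\right) + 10^{2} = \frac{7524}{5} + 100 = \frac{8024}{5}$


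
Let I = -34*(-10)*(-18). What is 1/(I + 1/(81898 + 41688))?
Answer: -123586/756346319 ≈ -0.00016340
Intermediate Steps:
I = -6120 (I = 340*(-18) = -6120)
1/(I + 1/(81898 + 41688)) = 1/(-6120 + 1/(81898 + 41688)) = 1/(-6120 + 1/123586) = 1/(-756346319/123586) = -123586/756346319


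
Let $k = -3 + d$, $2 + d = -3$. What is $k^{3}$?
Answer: $-512$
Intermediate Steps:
$d = -5$ ($d = -2 - 3 = -5$)
$k = -8$ ($k = -3 - 5 = -8$)
$k^{3} = \left(-8\right)^{3} = -512$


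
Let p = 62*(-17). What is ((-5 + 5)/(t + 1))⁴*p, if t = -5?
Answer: 0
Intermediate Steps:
p = -1054
((-5 + 5)/(t + 1))⁴*p = ((-5 + 5)/(-5 + 1))⁴*(-1054) = (0/(-4))⁴*(-1054) = (0*(-¼))⁴*(-1054) = 0⁴*(-1054) = 0*(-1054) = 0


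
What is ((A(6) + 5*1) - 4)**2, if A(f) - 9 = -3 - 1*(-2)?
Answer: 81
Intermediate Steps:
A(f) = 8 (A(f) = 9 + (-3 - 1*(-2)) = 9 + (-3 + 2) = 9 - 1 = 8)
((A(6) + 5*1) - 4)**2 = ((8 + 5*1) - 4)**2 = ((8 + 5) - 4)**2 = (13 - 4)**2 = 9**2 = 81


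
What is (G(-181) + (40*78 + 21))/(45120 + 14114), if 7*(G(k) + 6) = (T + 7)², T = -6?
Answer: 10973/207319 ≈ 0.052928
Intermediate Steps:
G(k) = -41/7 (G(k) = -6 + (-6 + 7)²/7 = -6 + (⅐)*1² = -6 + (⅐)*1 = -6 + ⅐ = -41/7)
(G(-181) + (40*78 + 21))/(45120 + 14114) = (-41/7 + (40*78 + 21))/(45120 + 14114) = (-41/7 + (3120 + 21))/59234 = (-41/7 + 3141)*(1/59234) = (21946/7)*(1/59234) = 10973/207319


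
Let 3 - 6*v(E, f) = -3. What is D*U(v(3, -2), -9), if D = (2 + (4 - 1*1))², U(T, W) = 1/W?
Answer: -25/9 ≈ -2.7778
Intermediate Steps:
v(E, f) = 1 (v(E, f) = ½ - ⅙*(-3) = ½ + ½ = 1)
D = 25 (D = (2 + (4 - 1))² = (2 + 3)² = 5² = 25)
D*U(v(3, -2), -9) = 25/(-9) = 25*(-⅑) = -25/9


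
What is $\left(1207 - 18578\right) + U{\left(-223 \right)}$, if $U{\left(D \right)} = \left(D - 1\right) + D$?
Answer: $-17818$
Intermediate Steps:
$U{\left(D \right)} = -1 + 2 D$ ($U{\left(D \right)} = \left(-1 + D\right) + D = -1 + 2 D$)
$\left(1207 - 18578\right) + U{\left(-223 \right)} = \left(1207 - 18578\right) + \left(-1 + 2 \left(-223\right)\right) = -17371 - 447 = -17818$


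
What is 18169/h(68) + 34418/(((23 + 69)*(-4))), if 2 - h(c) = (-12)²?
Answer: -2893387/13064 ≈ -221.48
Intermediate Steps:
h(c) = -142 (h(c) = 2 - 1*(-12)² = 2 - 1*144 = 2 - 144 = -142)
18169/h(68) + 34418/(((23 + 69)*(-4))) = 18169/(-142) + 34418/(((23 + 69)*(-4))) = 18169*(-1/142) + 34418/((92*(-4))) = -18169/142 + 34418/(-368) = -18169/142 + 34418*(-1/368) = -18169/142 - 17209/184 = -2893387/13064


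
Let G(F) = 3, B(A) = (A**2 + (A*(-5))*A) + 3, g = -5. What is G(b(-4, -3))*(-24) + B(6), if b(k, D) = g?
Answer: -213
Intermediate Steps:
b(k, D) = -5
B(A) = 3 - 4*A**2 (B(A) = (A**2 + (-5*A)*A) + 3 = (A**2 - 5*A**2) + 3 = -4*A**2 + 3 = 3 - 4*A**2)
G(b(-4, -3))*(-24) + B(6) = 3*(-24) + (3 - 4*6**2) = -72 + (3 - 4*36) = -72 + (3 - 144) = -72 - 141 = -213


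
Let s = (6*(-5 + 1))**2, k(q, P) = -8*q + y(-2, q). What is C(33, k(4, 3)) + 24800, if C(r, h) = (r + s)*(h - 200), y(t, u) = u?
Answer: -114052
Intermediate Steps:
k(q, P) = -7*q (k(q, P) = -8*q + q = -7*q)
s = 576 (s = (6*(-4))**2 = (-24)**2 = 576)
C(r, h) = (-200 + h)*(576 + r) (C(r, h) = (r + 576)*(h - 200) = (576 + r)*(-200 + h) = (-200 + h)*(576 + r))
C(33, k(4, 3)) + 24800 = (-115200 - 200*33 + 576*(-7*4) - 7*4*33) + 24800 = (-115200 - 6600 + 576*(-28) - 28*33) + 24800 = (-115200 - 6600 - 16128 - 924) + 24800 = -138852 + 24800 = -114052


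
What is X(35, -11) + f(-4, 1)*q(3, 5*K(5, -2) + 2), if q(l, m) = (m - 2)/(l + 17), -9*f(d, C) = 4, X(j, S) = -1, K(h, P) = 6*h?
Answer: -13/3 ≈ -4.3333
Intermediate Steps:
f(d, C) = -4/9 (f(d, C) = -1/9*4 = -4/9)
q(l, m) = (-2 + m)/(17 + l)
X(35, -11) + f(-4, 1)*q(3, 5*K(5, -2) + 2) = -1 - 4*(-2 + (5*(6*5) + 2))/(9*(17 + 3)) = -1 - 4*(-2 + (5*30 + 2))/(9*20) = -1 - (-2 + (150 + 2))/45 = -1 - (-2 + 152)/45 = -1 - 150/45 = -1 - 4/9*15/2 = -1 - 10/3 = -13/3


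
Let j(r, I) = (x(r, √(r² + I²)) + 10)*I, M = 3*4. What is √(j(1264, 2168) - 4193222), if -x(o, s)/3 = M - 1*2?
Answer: I*√4236582 ≈ 2058.3*I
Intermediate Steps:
M = 12
x(o, s) = -30 (x(o, s) = -3*(12 - 1*2) = -3*(12 - 2) = -3*10 = -30)
j(r, I) = -20*I (j(r, I) = (-30 + 10)*I = -20*I)
√(j(1264, 2168) - 4193222) = √(-20*2168 - 4193222) = √(-43360 - 4193222) = √(-4236582) = I*√4236582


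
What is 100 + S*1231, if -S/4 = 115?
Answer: -566160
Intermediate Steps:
S = -460 (S = -4*115 = -460)
100 + S*1231 = 100 - 460*1231 = 100 - 566260 = -566160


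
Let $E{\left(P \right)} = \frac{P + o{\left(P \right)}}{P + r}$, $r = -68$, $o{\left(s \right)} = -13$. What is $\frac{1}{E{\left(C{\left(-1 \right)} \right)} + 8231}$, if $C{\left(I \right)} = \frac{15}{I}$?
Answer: $\frac{83}{683201} \approx 0.00012149$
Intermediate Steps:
$E{\left(P \right)} = \frac{-13 + P}{-68 + P}$ ($E{\left(P \right)} = \frac{P - 13}{P - 68} = \frac{-13 + P}{-68 + P}$)
$\frac{1}{E{\left(C{\left(-1 \right)} \right)} + 8231} = \frac{1}{\frac{-13 + \frac{15}{-1}}{-68 + \frac{15}{-1}} + 8231} = \frac{1}{\frac{-13 + 15 \left(-1\right)}{-68 + 15 \left(-1\right)} + 8231} = \frac{1}{\frac{-13 - 15}{-68 - 15} + 8231} = \frac{1}{\frac{1}{-83} \left(-28\right) + 8231} = \frac{1}{\left(- \frac{1}{83}\right) \left(-28\right) + 8231} = \frac{1}{\frac{28}{83} + 8231} = \frac{1}{\frac{683201}{83}} = \frac{83}{683201}$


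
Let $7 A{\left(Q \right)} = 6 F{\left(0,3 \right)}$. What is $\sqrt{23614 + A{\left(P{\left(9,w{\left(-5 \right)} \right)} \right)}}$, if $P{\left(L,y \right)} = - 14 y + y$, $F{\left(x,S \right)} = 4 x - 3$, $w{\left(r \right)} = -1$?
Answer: $\frac{4 \sqrt{72310}}{7} \approx 153.66$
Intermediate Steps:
$F{\left(x,S \right)} = -3 + 4 x$
$P{\left(L,y \right)} = - 13 y$
$A{\left(Q \right)} = - \frac{18}{7}$ ($A{\left(Q \right)} = \frac{6 \left(-3 + 4 \cdot 0\right)}{7} = \frac{6 \left(-3 + 0\right)}{7} = \frac{6 \left(-3\right)}{7} = \frac{1}{7} \left(-18\right) = - \frac{18}{7}$)
$\sqrt{23614 + A{\left(P{\left(9,w{\left(-5 \right)} \right)} \right)}} = \sqrt{23614 - \frac{18}{7}} = \sqrt{\frac{165280}{7}} = \frac{4 \sqrt{72310}}{7}$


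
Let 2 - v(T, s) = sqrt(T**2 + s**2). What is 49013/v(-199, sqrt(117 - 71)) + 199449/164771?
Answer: -8245085339/6532016753 - 49013*sqrt(39647)/39643 ≈ -247.44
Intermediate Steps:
v(T, s) = 2 - sqrt(T**2 + s**2)
49013/v(-199, sqrt(117 - 71)) + 199449/164771 = 49013/(2 - sqrt((-199)**2 + (sqrt(117 - 71))**2)) + 199449/164771 = 49013/(2 - sqrt(39601 + (sqrt(46))**2)) + 199449*(1/164771) = 49013/(2 - sqrt(39601 + 46)) + 199449/164771 = 49013/(2 - sqrt(39647)) + 199449/164771 = 199449/164771 + 49013/(2 - sqrt(39647))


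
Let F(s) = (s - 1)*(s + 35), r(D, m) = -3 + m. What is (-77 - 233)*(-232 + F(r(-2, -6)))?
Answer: 152520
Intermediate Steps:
F(s) = (-1 + s)*(35 + s)
(-77 - 233)*(-232 + F(r(-2, -6))) = (-77 - 233)*(-232 + (-35 + (-3 - 6)² + 34*(-3 - 6))) = -310*(-232 + (-35 + (-9)² + 34*(-9))) = -310*(-232 + (-35 + 81 - 306)) = -310*(-232 - 260) = -310*(-492) = 152520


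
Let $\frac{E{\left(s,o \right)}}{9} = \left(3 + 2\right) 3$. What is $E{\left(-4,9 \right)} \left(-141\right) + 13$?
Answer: $-19022$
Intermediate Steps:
$E{\left(s,o \right)} = 135$ ($E{\left(s,o \right)} = 9 \left(3 + 2\right) 3 = 9 \cdot 5 \cdot 3 = 9 \cdot 15 = 135$)
$E{\left(-4,9 \right)} \left(-141\right) + 13 = 135 \left(-141\right) + 13 = -19035 + 13 = -19022$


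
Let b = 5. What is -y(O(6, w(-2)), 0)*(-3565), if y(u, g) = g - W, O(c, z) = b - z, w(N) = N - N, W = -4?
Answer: 14260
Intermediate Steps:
w(N) = 0
O(c, z) = 5 - z
y(u, g) = 4 + g (y(u, g) = g - 1*(-4) = g + 4 = 4 + g)
-y(O(6, w(-2)), 0)*(-3565) = -(4 + 0)*(-3565) = -1*4*(-3565) = -4*(-3565) = 14260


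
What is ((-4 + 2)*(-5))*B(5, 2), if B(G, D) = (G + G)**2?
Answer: 1000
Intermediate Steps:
B(G, D) = 4*G**2 (B(G, D) = (2*G)**2 = 4*G**2)
((-4 + 2)*(-5))*B(5, 2) = ((-4 + 2)*(-5))*(4*5**2) = (-2*(-5))*(4*25) = 10*100 = 1000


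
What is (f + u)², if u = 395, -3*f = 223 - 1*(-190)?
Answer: 595984/9 ≈ 66221.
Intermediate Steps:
f = -413/3 (f = -(223 - 1*(-190))/3 = -(223 + 190)/3 = -⅓*413 = -413/3 ≈ -137.67)
(f + u)² = (-413/3 + 395)² = (772/3)² = 595984/9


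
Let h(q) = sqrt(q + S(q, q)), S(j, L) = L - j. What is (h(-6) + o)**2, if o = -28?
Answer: (28 - I*sqrt(6))**2 ≈ 778.0 - 137.17*I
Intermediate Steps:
h(q) = sqrt(q) (h(q) = sqrt(q + (q - q)) = sqrt(q + 0) = sqrt(q))
(h(-6) + o)**2 = (sqrt(-6) - 28)**2 = (I*sqrt(6) - 28)**2 = (-28 + I*sqrt(6))**2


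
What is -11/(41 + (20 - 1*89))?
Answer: 11/28 ≈ 0.39286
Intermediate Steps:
-11/(41 + (20 - 1*89)) = -11/(41 + (20 - 89)) = -11/(41 - 69) = -11/(-28) = -11*(-1/28) = 11/28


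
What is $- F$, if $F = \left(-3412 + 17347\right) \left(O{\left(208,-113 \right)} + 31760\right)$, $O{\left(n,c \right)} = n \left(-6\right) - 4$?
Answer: $-425128980$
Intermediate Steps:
$O{\left(n,c \right)} = -4 - 6 n$ ($O{\left(n,c \right)} = - 6 n - 4 = -4 - 6 n$)
$F = 425128980$ ($F = \left(-3412 + 17347\right) \left(\left(-4 - 1248\right) + 31760\right) = 13935 \left(\left(-4 - 1248\right) + 31760\right) = 13935 \left(-1252 + 31760\right) = 13935 \cdot 30508 = 425128980$)
$- F = \left(-1\right) 425128980 = -425128980$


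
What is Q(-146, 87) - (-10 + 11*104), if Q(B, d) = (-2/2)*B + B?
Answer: -1134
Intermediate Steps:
Q(B, d) = 0 (Q(B, d) = (-2*½)*B + B = -B + B = 0)
Q(-146, 87) - (-10 + 11*104) = 0 - (-10 + 11*104) = 0 - (-10 + 1144) = 0 - 1*1134 = 0 - 1134 = -1134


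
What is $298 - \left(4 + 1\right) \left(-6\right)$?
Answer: $328$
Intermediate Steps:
$298 - \left(4 + 1\right) \left(-6\right) = 298 - 5 \left(-6\right) = 298 - -30 = 298 + 30 = 328$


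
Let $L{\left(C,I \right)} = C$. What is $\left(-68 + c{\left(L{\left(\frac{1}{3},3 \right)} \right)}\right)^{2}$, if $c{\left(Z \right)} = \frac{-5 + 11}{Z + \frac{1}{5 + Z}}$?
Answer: $\frac{1993744}{625} \approx 3190.0$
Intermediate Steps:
$c{\left(Z \right)} = \frac{6}{Z + \frac{1}{5 + Z}}$
$\left(-68 + c{\left(L{\left(\frac{1}{3},3 \right)} \right)}\right)^{2} = \left(-68 + \frac{6 \left(5 + \frac{1}{3}\right)}{1 + \left(\frac{1}{3}\right)^{2} + \frac{5}{3}}\right)^{2} = \left(-68 + \frac{6 \left(5 + \frac{1}{3}\right)}{1 + \left(\frac{1}{3}\right)^{2} + 5 \cdot \frac{1}{3}}\right)^{2} = \left(-68 + 6 \frac{1}{1 + \frac{1}{9} + \frac{5}{3}} \cdot \frac{16}{3}\right)^{2} = \left(-68 + 6 \frac{1}{\frac{25}{9}} \cdot \frac{16}{3}\right)^{2} = \left(-68 + 6 \cdot \frac{9}{25} \cdot \frac{16}{3}\right)^{2} = \left(-68 + \frac{288}{25}\right)^{2} = \left(- \frac{1412}{25}\right)^{2} = \frac{1993744}{625}$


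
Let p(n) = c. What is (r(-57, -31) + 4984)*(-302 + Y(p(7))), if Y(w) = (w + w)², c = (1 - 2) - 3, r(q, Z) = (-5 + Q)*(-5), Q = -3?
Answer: -1195712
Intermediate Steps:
r(q, Z) = 40 (r(q, Z) = (-5 - 3)*(-5) = -8*(-5) = 40)
c = -4 (c = -1 - 3 = -4)
p(n) = -4
Y(w) = 4*w² (Y(w) = (2*w)² = 4*w²)
(r(-57, -31) + 4984)*(-302 + Y(p(7))) = (40 + 4984)*(-302 + 4*(-4)²) = 5024*(-302 + 4*16) = 5024*(-302 + 64) = 5024*(-238) = -1195712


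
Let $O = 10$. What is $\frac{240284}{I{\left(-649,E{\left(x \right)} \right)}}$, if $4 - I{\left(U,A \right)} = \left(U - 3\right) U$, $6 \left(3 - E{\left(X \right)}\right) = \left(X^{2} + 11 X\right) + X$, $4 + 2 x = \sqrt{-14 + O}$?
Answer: $- \frac{60071}{105786} \approx -0.56785$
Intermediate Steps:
$x = -2 + i$ ($x = -2 + \frac{\sqrt{-14 + 10}}{2} = -2 + \frac{\sqrt{-4}}{2} = -2 + \frac{2 i}{2} = -2 + i \approx -2.0 + 1.0 i$)
$E{\left(X \right)} = 3 - 2 X - \frac{X^{2}}{6}$ ($E{\left(X \right)} = 3 - \frac{\left(X^{2} + 11 X\right) + X}{6} = 3 - \frac{X^{2} + 12 X}{6} = 3 - \left(2 X + \frac{X^{2}}{6}\right) = 3 - 2 X - \frac{X^{2}}{6}$)
$I{\left(U,A \right)} = 4 - U \left(-3 + U\right)$ ($I{\left(U,A \right)} = 4 - \left(U - 3\right) U = 4 - \left(-3 + U\right) U = 4 - U \left(-3 + U\right)$)
$\frac{240284}{I{\left(-649,E{\left(x \right)} \right)}} = \frac{240284}{4 - \left(-649\right)^{2} + 3 \left(-649\right)} = \frac{240284}{4 - 421201 - 1947} = \frac{240284}{-423144} = 240284 \left(- \frac{1}{423144}\right) = - \frac{60071}{105786}$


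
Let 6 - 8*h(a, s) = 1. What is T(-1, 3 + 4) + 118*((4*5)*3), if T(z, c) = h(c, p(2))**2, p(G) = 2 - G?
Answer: 453145/64 ≈ 7080.4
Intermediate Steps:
h(a, s) = 5/8 (h(a, s) = 3/4 - 1/8*1 = 3/4 - 1/8 = 5/8)
T(z, c) = 25/64 (T(z, c) = (5/8)**2 = 25/64)
T(-1, 3 + 4) + 118*((4*5)*3) = 25/64 + 118*((4*5)*3) = 25/64 + 118*(20*3) = 25/64 + 118*60 = 25/64 + 7080 = 453145/64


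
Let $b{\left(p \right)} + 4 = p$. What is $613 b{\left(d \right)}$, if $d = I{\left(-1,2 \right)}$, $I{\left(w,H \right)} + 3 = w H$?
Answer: $-5517$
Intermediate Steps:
$I{\left(w,H \right)} = -3 + H w$ ($I{\left(w,H \right)} = -3 + w H = -3 + H w$)
$d = -5$ ($d = -3 + 2 \left(-1\right) = -3 - 2 = -5$)
$b{\left(p \right)} = -4 + p$
$613 b{\left(d \right)} = 613 \left(-4 - 5\right) = 613 \left(-9\right) = -5517$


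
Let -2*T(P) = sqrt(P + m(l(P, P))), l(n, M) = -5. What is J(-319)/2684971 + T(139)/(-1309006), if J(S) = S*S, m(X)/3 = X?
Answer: 101761/2684971 + sqrt(31)/1309006 ≈ 0.037905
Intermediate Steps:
m(X) = 3*X
J(S) = S**2
T(P) = -sqrt(-15 + P)/2 (T(P) = -sqrt(P + 3*(-5))/2 = -sqrt(P - 15)/2 = -sqrt(-15 + P)/2)
J(-319)/2684971 + T(139)/(-1309006) = (-319)**2/2684971 - sqrt(-15 + 139)/2/(-1309006) = 101761*(1/2684971) - sqrt(31)*(-1/1309006) = 101761/2684971 - sqrt(31)*(-1/1309006) = 101761/2684971 + sqrt(31)/1309006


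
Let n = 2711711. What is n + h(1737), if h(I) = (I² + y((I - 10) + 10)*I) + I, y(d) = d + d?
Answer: 11764955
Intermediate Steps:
y(d) = 2*d
h(I) = I + 3*I² (h(I) = (I² + (2*((I - 10) + 10))*I) + I = (I² + (2*((-10 + I) + 10))*I) + I = (I² + (2*I)*I) + I = (I² + 2*I²) + I = 3*I² + I = I + 3*I²)
n + h(1737) = 2711711 + 1737*(1 + 3*1737) = 2711711 + 1737*(1 + 5211) = 2711711 + 1737*5212 = 2711711 + 9053244 = 11764955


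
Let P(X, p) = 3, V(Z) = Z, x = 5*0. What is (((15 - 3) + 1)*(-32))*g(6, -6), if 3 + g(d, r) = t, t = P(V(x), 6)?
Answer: 0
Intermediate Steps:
x = 0
t = 3
g(d, r) = 0 (g(d, r) = -3 + 3 = 0)
(((15 - 3) + 1)*(-32))*g(6, -6) = (((15 - 3) + 1)*(-32))*0 = ((12 + 1)*(-32))*0 = (13*(-32))*0 = -416*0 = 0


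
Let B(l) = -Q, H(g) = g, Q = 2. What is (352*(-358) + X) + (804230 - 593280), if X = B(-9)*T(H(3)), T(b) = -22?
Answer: 84978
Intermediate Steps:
B(l) = -2 (B(l) = -1*2 = -2)
X = 44 (X = -2*(-22) = 44)
(352*(-358) + X) + (804230 - 593280) = (352*(-358) + 44) + (804230 - 593280) = (-126016 + 44) + 210950 = -125972 + 210950 = 84978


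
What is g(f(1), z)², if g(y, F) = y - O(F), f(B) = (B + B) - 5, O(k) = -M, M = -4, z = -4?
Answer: 49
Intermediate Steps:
O(k) = 4 (O(k) = -1*(-4) = 4)
f(B) = -5 + 2*B (f(B) = 2*B - 5 = -5 + 2*B)
g(y, F) = -4 + y (g(y, F) = y - 1*4 = y - 4 = -4 + y)
g(f(1), z)² = (-4 + (-5 + 2*1))² = (-4 + (-5 + 2))² = (-4 - 3)² = (-7)² = 49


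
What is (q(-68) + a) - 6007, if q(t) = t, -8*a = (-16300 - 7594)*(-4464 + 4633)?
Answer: 1994743/4 ≈ 4.9869e+5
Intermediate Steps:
a = 2019043/4 (a = -(-16300 - 7594)*(-4464 + 4633)/8 = -(-11947)*169/4 = -1/8*(-4038086) = 2019043/4 ≈ 5.0476e+5)
(q(-68) + a) - 6007 = (-68 + 2019043/4) - 6007 = 2018771/4 - 6007 = 1994743/4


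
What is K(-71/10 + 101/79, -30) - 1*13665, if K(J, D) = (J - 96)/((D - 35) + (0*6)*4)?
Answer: -701617311/51350 ≈ -13663.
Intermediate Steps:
K(J, D) = (-96 + J)/(-35 + D) (K(J, D) = (-96 + J)/((-35 + D) + 0*4) = (-96 + J)/((-35 + D) + 0) = (-96 + J)/(-35 + D))
K(-71/10 + 101/79, -30) - 1*13665 = (-96 + (-71/10 + 101/79))/(-35 - 30) - 1*13665 = (-96 + (-71*⅒ + 101*(1/79)))/(-65) - 13665 = -(-96 + (-71/10 + 101/79))/65 - 13665 = -(-96 - 4599/790)/65 - 13665 = -1/65*(-80439/790) - 13665 = 80439/51350 - 13665 = -701617311/51350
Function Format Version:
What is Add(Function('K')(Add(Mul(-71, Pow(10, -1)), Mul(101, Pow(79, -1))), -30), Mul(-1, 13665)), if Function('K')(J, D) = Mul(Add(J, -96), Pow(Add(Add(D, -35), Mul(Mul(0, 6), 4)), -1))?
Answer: Rational(-701617311, 51350) ≈ -13663.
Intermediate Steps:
Function('K')(J, D) = Mul(Pow(Add(-35, D), -1), Add(-96, J)) (Function('K')(J, D) = Mul(Add(-96, J), Pow(Add(Add(-35, D), Mul(0, 4)), -1)) = Mul(Add(-96, J), Pow(Add(Add(-35, D), 0), -1)) = Mul(Add(-96, J), Pow(Add(-35, D), -1)) = Mul(Pow(Add(-35, D), -1), Add(-96, J)))
Add(Function('K')(Add(Mul(-71, Pow(10, -1)), Mul(101, Pow(79, -1))), -30), Mul(-1, 13665)) = Add(Mul(Pow(Add(-35, -30), -1), Add(-96, Add(Mul(-71, Pow(10, -1)), Mul(101, Pow(79, -1))))), Mul(-1, 13665)) = Add(Mul(Pow(-65, -1), Add(-96, Add(Mul(-71, Rational(1, 10)), Mul(101, Rational(1, 79))))), -13665) = Add(Mul(Rational(-1, 65), Add(-96, Add(Rational(-71, 10), Rational(101, 79)))), -13665) = Add(Mul(Rational(-1, 65), Add(-96, Rational(-4599, 790))), -13665) = Add(Mul(Rational(-1, 65), Rational(-80439, 790)), -13665) = Add(Rational(80439, 51350), -13665) = Rational(-701617311, 51350)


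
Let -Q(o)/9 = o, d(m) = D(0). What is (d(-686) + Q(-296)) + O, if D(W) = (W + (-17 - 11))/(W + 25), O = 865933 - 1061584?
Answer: -4824703/25 ≈ -1.9299e+5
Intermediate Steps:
O = -195651
D(W) = (-28 + W)/(25 + W) (D(W) = (W - 28)/(25 + W) = (-28 + W)/(25 + W))
d(m) = -28/25 (d(m) = (-28 + 0)/(25 + 0) = -28/25)
Q(o) = -9*o
(d(-686) + Q(-296)) + O = (-28/25 - 9*(-296)) - 195651 = (-28/25 + 2664) - 195651 = 66572/25 - 195651 = -4824703/25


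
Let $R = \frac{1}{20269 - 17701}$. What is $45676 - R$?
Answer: $\frac{117295967}{2568} \approx 45676.0$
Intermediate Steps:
$R = \frac{1}{2568} \approx 0.00038941$
$45676 - R = 45676 - \frac{1}{2568} = \frac{117295967}{2568}$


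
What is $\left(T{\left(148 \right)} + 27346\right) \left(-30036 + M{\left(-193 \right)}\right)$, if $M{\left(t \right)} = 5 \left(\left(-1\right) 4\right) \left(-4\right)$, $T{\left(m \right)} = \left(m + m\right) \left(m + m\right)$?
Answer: $-3443801672$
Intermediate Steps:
$T{\left(m \right)} = 4 m^{2}$ ($T{\left(m \right)} = 2 m 2 m = 4 m^{2}$)
$M{\left(t \right)} = 80$ ($M{\left(t \right)} = 5 \left(-4\right) \left(-4\right) = \left(-20\right) \left(-4\right) = 80$)
$\left(T{\left(148 \right)} + 27346\right) \left(-30036 + M{\left(-193 \right)}\right) = \left(4 \cdot 148^{2} + 27346\right) \left(-30036 + 80\right) = \left(4 \cdot 21904 + 27346\right) \left(-29956\right) = \left(87616 + 27346\right) \left(-29956\right) = 114962 \left(-29956\right) = -3443801672$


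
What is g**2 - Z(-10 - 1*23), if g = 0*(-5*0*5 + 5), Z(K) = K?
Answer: 33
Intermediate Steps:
g = 0 (g = 0*(0*5 + 5) = 0*(0 + 5) = 0*5 = 0)
g**2 - Z(-10 - 1*23) = 0**2 - (-10 - 1*23) = 0 - (-10 - 23) = 0 - 1*(-33) = 0 + 33 = 33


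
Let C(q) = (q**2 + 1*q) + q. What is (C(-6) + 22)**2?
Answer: 2116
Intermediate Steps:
C(q) = q**2 + 2*q (C(q) = (q**2 + q) + q = (q + q**2) + q = q**2 + 2*q)
(C(-6) + 22)**2 = (-6*(2 - 6) + 22)**2 = (-6*(-4) + 22)**2 = (24 + 22)**2 = 46**2 = 2116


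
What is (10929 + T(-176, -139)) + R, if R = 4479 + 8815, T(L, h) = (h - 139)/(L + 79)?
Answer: 2349909/97 ≈ 24226.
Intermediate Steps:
T(L, h) = (-139 + h)/(79 + L)
R = 13294
(10929 + T(-176, -139)) + R = (10929 + (-139 - 139)/(79 - 176)) + 13294 = (10929 - 278/(-97)) + 13294 = (10929 - 1/97*(-278)) + 13294 = (10929 + 278/97) + 13294 = 1060391/97 + 13294 = 2349909/97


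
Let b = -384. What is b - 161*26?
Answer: -4570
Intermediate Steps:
b - 161*26 = -384 - 161*26 = -384 - 4186 = -4570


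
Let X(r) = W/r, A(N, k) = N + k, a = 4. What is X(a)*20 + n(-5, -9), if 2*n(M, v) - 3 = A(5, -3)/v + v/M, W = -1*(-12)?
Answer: 2803/45 ≈ 62.289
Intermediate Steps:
W = 12
n(M, v) = 3/2 + 1/v + v/(2*M) (n(M, v) = 3/2 + ((5 - 3)/v + v/M)/2 = 3/2 + (2/v + v/M)/2 = 3/2 + (1/v + v/(2*M)) = 3/2 + 1/v + v/(2*M))
X(r) = 12/r
X(a)*20 + n(-5, -9) = (12/4)*20 + (3/2 + 1/(-9) + (1/2)*(-9)/(-5)) = (12*(1/4))*20 + (3/2 - 1/9 + (1/2)*(-9)*(-1/5)) = 3*20 + (3/2 - 1/9 + 9/10) = 60 + 103/45 = 2803/45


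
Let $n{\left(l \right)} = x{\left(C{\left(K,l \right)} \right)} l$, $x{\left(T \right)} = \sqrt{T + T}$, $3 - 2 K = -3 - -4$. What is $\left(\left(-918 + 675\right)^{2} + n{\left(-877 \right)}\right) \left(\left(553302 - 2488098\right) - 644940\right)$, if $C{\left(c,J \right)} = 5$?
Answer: $-152330831064 + 2262428472 \sqrt{10} \approx -1.4518 \cdot 10^{11}$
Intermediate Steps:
$K = 1$ ($K = \frac{3}{2} - \frac{-3 - -4}{2} = \frac{3}{2} - \frac{-3 + 4}{2} = \frac{3}{2} - \frac{1}{2} = 1$)
$x{\left(T \right)} = \sqrt{2} \sqrt{T}$ ($x{\left(T \right)} = \sqrt{2 T} = \sqrt{2} \sqrt{T}$)
$n{\left(l \right)} = l \sqrt{10}$ ($n{\left(l \right)} = \sqrt{2} \sqrt{5} l = \sqrt{10} l = l \sqrt{10}$)
$\left(\left(-918 + 675\right)^{2} + n{\left(-877 \right)}\right) \left(\left(553302 - 2488098\right) - 644940\right) = \left(\left(-918 + 675\right)^{2} - 877 \sqrt{10}\right) \left(\left(553302 - 2488098\right) - 644940\right) = \left(\left(-243\right)^{2} - 877 \sqrt{10}\right) \left(\left(553302 - 2488098\right) - 644940\right) = \left(59049 - 877 \sqrt{10}\right) \left(-1934796 - 644940\right) = \left(59049 - 877 \sqrt{10}\right) \left(-2579736\right) = -152330831064 + 2262428472 \sqrt{10}$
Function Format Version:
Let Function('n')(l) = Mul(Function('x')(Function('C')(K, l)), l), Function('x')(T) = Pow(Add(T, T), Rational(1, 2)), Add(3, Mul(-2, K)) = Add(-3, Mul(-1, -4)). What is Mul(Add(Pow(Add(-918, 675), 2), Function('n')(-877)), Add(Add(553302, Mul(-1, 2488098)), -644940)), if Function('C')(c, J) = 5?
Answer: Add(-152330831064, Mul(2262428472, Pow(10, Rational(1, 2)))) ≈ -1.4518e+11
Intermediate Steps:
K = 1 (K = Add(Rational(3, 2), Mul(Rational(-1, 2), Add(-3, Mul(-1, -4)))) = Add(Rational(3, 2), Mul(Rational(-1, 2), Add(-3, 4))) = Add(Rational(3, 2), Mul(Rational(-1, 2), 1)) = Add(Rational(3, 2), Rational(-1, 2)) = 1)
Function('x')(T) = Mul(Pow(2, Rational(1, 2)), Pow(T, Rational(1, 2))) (Function('x')(T) = Pow(Mul(2, T), Rational(1, 2)) = Mul(Pow(2, Rational(1, 2)), Pow(T, Rational(1, 2))))
Function('n')(l) = Mul(l, Pow(10, Rational(1, 2))) (Function('n')(l) = Mul(Mul(Pow(2, Rational(1, 2)), Pow(5, Rational(1, 2))), l) = Mul(Pow(10, Rational(1, 2)), l) = Mul(l, Pow(10, Rational(1, 2))))
Mul(Add(Pow(Add(-918, 675), 2), Function('n')(-877)), Add(Add(553302, Mul(-1, 2488098)), -644940)) = Mul(Add(Pow(Add(-918, 675), 2), Mul(-877, Pow(10, Rational(1, 2)))), Add(Add(553302, Mul(-1, 2488098)), -644940)) = Mul(Add(Pow(-243, 2), Mul(-877, Pow(10, Rational(1, 2)))), Add(Add(553302, -2488098), -644940)) = Mul(Add(59049, Mul(-877, Pow(10, Rational(1, 2)))), Add(-1934796, -644940)) = Mul(Add(59049, Mul(-877, Pow(10, Rational(1, 2)))), -2579736) = Add(-152330831064, Mul(2262428472, Pow(10, Rational(1, 2))))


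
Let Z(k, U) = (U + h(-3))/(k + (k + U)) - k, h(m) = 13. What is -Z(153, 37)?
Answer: 52429/343 ≈ 152.85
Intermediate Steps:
Z(k, U) = -k + (13 + U)/(U + 2*k) (Z(k, U) = (U + 13)/(k + (k + U)) - k = (13 + U)/(k + (U + k)) - k = (13 + U)/(U + 2*k) - k = -k + (13 + U)/(U + 2*k))
-Z(153, 37) = -(13 + 37 - 2*153² - 1*37*153)/(37 + 2*153) = -(13 + 37 - 2*23409 - 5661)/(37 + 306) = -(13 + 37 - 46818 - 5661)/343 = -(-52429)/343 = -1*(-52429/343) = 52429/343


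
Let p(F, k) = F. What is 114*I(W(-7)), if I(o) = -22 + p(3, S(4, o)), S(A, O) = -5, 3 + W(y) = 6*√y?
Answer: -2166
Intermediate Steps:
W(y) = -3 + 6*√y
I(o) = -19 (I(o) = -22 + 3 = -19)
114*I(W(-7)) = 114*(-19) = -2166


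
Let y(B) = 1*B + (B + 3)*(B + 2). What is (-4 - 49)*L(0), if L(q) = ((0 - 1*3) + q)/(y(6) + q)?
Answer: 53/26 ≈ 2.0385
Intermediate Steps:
y(B) = B + (2 + B)*(3 + B) (y(B) = B + (3 + B)*(2 + B) = B + (2 + B)*(3 + B))
L(q) = (-3 + q)/(78 + q) (L(q) = ((0 - 1*3) + q)/((6 + 6² + 6*6) + q) = ((0 - 3) + q)/((6 + 36 + 36) + q) = (-3 + q)/(78 + q))
(-4 - 49)*L(0) = (-4 - 49)*((-3 + 0)/(78 + 0)) = -53*(-3)/78 = -53*(-1/26) = 53/26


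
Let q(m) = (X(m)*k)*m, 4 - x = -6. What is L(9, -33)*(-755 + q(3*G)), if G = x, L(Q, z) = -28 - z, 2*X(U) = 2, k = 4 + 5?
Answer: -2425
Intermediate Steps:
x = 10 (x = 4 - 1*(-6) = 4 + 6 = 10)
k = 9
X(U) = 1 (X(U) = (1/2)*2 = 1)
G = 10
q(m) = 9*m (q(m) = (1*9)*m = 9*m)
L(9, -33)*(-755 + q(3*G)) = (-28 - 1*(-33))*(-755 + 9*(3*10)) = (-28 + 33)*(-755 + 9*30) = 5*(-755 + 270) = 5*(-485) = -2425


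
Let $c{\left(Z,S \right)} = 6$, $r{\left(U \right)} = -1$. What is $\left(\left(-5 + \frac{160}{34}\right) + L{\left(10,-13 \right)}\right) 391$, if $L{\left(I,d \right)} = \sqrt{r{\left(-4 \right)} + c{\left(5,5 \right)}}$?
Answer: $-115 + 391 \sqrt{5} \approx 759.3$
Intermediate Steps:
$L{\left(I,d \right)} = \sqrt{5}$ ($L{\left(I,d \right)} = \sqrt{-1 + 6} = \sqrt{5}$)
$\left(\left(-5 + \frac{160}{34}\right) + L{\left(10,-13 \right)}\right) 391 = \left(\left(-5 + \frac{160}{34}\right) + \sqrt{5}\right) 391 = \left(\left(-5 + 160 \cdot \frac{1}{34}\right) + \sqrt{5}\right) 391 = \left(\left(-5 + \frac{80}{17}\right) + \sqrt{5}\right) 391 = \left(- \frac{5}{17} + \sqrt{5}\right) 391 = -115 + 391 \sqrt{5}$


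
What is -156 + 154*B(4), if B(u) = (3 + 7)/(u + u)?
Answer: 73/2 ≈ 36.500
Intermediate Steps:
B(u) = 5/u (B(u) = 10/((2*u)) = 10*(1/(2*u)) = 5/u)
-156 + 154*B(4) = -156 + 154*(5/4) = -156 + 385/2 = 73/2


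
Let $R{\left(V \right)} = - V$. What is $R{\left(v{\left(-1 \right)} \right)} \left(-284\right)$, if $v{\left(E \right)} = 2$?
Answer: $568$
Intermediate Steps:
$R{\left(v{\left(-1 \right)} \right)} \left(-284\right) = \left(-1\right) 2 \left(-284\right) = \left(-2\right) \left(-284\right) = 568$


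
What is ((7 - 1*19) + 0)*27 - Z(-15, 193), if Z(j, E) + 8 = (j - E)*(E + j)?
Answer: 36708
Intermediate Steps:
Z(j, E) = -8 + (E + j)*(j - E) (Z(j, E) = -8 + (j - E)*(E + j) = -8 + (E + j)*(j - E))
((7 - 1*19) + 0)*27 - Z(-15, 193) = ((7 - 1*19) + 0)*27 - (-8 + (-15)**2 - 1*193**2) = ((7 - 19) + 0)*27 - (-8 + 225 - 1*37249) = (-12 + 0)*27 - (-8 + 225 - 37249) = -12*27 - 1*(-37032) = -324 + 37032 = 36708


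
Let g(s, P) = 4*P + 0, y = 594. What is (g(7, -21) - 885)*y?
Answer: -575586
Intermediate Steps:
g(s, P) = 4*P
(g(7, -21) - 885)*y = (4*(-21) - 885)*594 = (-84 - 885)*594 = -969*594 = -575586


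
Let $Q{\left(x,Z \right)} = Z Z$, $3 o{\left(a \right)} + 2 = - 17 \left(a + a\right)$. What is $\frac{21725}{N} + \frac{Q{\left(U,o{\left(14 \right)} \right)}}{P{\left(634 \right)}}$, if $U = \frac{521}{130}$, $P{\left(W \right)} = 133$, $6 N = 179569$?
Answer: $\frac{2167614334}{11312847} \approx 191.61$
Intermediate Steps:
$N = \frac{179569}{6}$ ($N = \frac{1}{6} \cdot 179569 = \frac{179569}{6} \approx 29928.0$)
$o{\left(a \right)} = - \frac{2}{3} - \frac{34 a}{3}$ ($o{\left(a \right)} = - \frac{2}{3} + \frac{\left(-17\right) \left(a + a\right)}{3} = - \frac{2}{3} + \frac{\left(-17\right) 2 a}{3} = - \frac{2}{3} + \frac{\left(-34\right) a}{3} = - \frac{2}{3} - \frac{34 a}{3}$)
$U = \frac{521}{130}$ ($U = 521 \cdot \frac{1}{130} = \frac{521}{130} \approx 4.0077$)
$Q{\left(x,Z \right)} = Z^{2}$
$\frac{21725}{N} + \frac{Q{\left(U,o{\left(14 \right)} \right)}}{P{\left(634 \right)}} = \frac{21725}{\frac{179569}{6}} + \frac{\left(- \frac{2}{3} - \frac{476}{3}\right)^{2}}{133} = 21725 \cdot \frac{6}{179569} + \left(- \frac{2}{3} - \frac{476}{3}\right)^{2} \cdot \frac{1}{133} = \frac{130350}{179569} + \left(- \frac{478}{3}\right)^{2} \cdot \frac{1}{133} = \frac{130350}{179569} + \frac{228484}{9} \cdot \frac{1}{133} = \frac{130350}{179569} + \frac{228484}{1197} = \frac{2167614334}{11312847}$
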